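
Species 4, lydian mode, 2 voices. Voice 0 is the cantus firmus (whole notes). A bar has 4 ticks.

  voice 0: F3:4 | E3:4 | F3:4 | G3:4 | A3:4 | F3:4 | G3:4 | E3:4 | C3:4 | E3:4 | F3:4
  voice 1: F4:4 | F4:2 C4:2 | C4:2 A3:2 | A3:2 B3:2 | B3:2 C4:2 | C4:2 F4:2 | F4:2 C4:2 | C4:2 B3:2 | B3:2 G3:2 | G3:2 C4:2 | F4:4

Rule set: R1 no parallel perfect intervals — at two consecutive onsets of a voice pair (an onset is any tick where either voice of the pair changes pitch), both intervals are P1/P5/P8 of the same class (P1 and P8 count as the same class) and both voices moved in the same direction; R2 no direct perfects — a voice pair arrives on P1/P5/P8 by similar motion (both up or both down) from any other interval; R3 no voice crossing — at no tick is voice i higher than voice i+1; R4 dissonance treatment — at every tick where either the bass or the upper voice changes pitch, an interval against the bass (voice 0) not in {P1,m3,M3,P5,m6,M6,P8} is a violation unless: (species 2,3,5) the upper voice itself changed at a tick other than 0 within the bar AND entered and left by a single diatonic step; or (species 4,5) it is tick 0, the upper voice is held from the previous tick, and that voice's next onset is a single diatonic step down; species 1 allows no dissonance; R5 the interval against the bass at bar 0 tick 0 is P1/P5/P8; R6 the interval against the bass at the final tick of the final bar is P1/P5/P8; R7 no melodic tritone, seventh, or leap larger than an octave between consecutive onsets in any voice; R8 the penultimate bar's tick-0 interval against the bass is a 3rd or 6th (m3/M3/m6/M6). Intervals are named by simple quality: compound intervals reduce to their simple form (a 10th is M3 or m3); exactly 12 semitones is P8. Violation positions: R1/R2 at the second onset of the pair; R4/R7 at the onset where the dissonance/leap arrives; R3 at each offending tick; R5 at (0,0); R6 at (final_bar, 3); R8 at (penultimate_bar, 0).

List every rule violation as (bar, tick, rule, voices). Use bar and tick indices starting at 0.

bar 0: v0=F3 v1=F4 downbeat P8
bar 1: v0=E3 v1=F4 downbeat m2
bar 2: v0=F3 v1=C4 downbeat P5
bar 3: v0=G3 v1=A3 downbeat M2
bar 4: v0=A3 v1=B3 downbeat M2
bar 5: v0=F3 v1=C4 downbeat P5
bar 6: v0=G3 v1=F4 downbeat m7
bar 7: v0=E3 v1=C4 downbeat m6
bar 8: v0=C3 v1=B3 downbeat M7
bar 9: v0=E3 v1=G3 downbeat m3
bar 10: v0=F3 v1=F4 downbeat P8
  -> R4 @ bar 1 tick 0 v(0, 1): E3/F4 m2 untreated
  -> R4 @ bar 3 tick 0 v(0, 1): G3/A3 M2 untreated
  -> R4 @ bar 4 tick 0 v(0, 1): A3/B3 M2 untreated
  -> R4 @ bar 6 tick 0 v(0, 1): G3/F4 m7 untreated
  -> R4 @ bar 6 tick 2 v(0, 1): G3/C4 P4 untreated
  -> R4 @ bar 8 tick 0 v(0, 1): C3/B3 M7 untreated
  -> R2 @ bar 10 tick 0 v(0, 1): E3/C4 m6 -> F3/F4 P8 similar

(1, 0, R4, (0, 1))
(3, 0, R4, (0, 1))
(4, 0, R4, (0, 1))
(6, 0, R4, (0, 1))
(6, 2, R4, (0, 1))
(8, 0, R4, (0, 1))
(10, 0, R2, (0, 1))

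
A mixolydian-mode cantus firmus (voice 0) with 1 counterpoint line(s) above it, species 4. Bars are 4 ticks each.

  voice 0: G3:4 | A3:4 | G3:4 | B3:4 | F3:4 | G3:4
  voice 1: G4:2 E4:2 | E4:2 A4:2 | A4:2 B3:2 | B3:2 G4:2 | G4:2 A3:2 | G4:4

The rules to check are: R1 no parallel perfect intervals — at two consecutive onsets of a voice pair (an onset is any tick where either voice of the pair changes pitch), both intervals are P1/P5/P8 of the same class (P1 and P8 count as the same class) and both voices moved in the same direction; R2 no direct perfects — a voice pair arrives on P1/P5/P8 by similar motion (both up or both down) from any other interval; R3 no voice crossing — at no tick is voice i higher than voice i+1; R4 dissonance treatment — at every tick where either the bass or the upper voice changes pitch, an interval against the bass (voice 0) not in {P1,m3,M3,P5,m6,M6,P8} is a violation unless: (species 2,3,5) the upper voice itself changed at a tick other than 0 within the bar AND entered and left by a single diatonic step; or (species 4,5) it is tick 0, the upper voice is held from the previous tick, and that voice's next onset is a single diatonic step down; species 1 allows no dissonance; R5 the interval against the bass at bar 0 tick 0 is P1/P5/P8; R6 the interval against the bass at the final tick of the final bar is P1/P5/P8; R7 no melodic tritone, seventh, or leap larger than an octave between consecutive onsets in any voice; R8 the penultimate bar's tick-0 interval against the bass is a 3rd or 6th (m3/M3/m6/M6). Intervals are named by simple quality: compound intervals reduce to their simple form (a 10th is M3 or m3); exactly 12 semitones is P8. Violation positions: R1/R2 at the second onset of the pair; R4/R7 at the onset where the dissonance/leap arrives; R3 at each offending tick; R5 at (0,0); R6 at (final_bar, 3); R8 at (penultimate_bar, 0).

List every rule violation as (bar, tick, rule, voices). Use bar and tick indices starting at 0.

bar 0: v0=G3 v1=G4 downbeat P8
bar 1: v0=A3 v1=E4 downbeat P5
bar 2: v0=G3 v1=A4 downbeat M2
bar 3: v0=B3 v1=B3 downbeat P1
bar 4: v0=F3 v1=G4 downbeat M2
bar 5: v0=G3 v1=G4 downbeat P8
  -> R4 @ bar 2 tick 0 v(0, 1): G3/A4 M2 untreated
  -> R7 @ bar 2 tick 2 v(1,): A4->B3 leap 10st
  -> R4 @ bar 4 tick 0 v(0, 1): F3/G4 M2 untreated
  -> R7 @ bar 4 tick 0 v(0,): B3->F3 leap 6st
  -> R8 @ bar 4 tick 0 v(0, 1): penult M2 not 3rd/6th
  -> R7 @ bar 4 tick 2 v(1,): G4->A3 leap 10st
  -> R2 @ bar 5 tick 0 v(0, 1): F3/A3 M3 -> G3/G4 P8 similar
  -> R7 @ bar 5 tick 0 v(1,): A3->G4 leap 10st

(2, 0, R4, (0, 1))
(2, 2, R7, (1,))
(4, 0, R4, (0, 1))
(4, 0, R7, (0,))
(4, 0, R8, (0, 1))
(4, 2, R7, (1,))
(5, 0, R2, (0, 1))
(5, 0, R7, (1,))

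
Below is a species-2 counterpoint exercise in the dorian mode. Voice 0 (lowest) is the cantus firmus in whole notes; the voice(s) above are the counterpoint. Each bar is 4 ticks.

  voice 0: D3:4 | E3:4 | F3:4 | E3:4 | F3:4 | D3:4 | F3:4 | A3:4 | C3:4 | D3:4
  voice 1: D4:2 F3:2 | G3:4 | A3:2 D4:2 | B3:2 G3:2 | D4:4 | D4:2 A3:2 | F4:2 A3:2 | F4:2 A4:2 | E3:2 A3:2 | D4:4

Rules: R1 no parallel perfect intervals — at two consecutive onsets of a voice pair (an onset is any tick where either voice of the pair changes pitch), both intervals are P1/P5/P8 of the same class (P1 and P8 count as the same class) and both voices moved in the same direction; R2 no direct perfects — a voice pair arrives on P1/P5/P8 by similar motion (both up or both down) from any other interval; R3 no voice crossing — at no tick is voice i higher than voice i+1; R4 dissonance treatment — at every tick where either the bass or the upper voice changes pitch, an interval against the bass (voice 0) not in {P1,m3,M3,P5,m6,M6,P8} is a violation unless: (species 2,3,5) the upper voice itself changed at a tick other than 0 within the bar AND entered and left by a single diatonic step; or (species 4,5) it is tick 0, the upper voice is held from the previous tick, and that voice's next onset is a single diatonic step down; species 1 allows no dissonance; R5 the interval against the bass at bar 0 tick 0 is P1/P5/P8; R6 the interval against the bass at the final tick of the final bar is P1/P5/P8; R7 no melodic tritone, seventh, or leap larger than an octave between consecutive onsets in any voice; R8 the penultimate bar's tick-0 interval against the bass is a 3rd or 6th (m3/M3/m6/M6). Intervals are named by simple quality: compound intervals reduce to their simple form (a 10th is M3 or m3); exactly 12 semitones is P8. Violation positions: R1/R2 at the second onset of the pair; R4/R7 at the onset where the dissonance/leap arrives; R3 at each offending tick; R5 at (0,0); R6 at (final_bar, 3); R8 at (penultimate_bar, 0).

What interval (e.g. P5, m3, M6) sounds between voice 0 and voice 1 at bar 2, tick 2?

voice 0=F3 voice 1=D4 -> M6

M6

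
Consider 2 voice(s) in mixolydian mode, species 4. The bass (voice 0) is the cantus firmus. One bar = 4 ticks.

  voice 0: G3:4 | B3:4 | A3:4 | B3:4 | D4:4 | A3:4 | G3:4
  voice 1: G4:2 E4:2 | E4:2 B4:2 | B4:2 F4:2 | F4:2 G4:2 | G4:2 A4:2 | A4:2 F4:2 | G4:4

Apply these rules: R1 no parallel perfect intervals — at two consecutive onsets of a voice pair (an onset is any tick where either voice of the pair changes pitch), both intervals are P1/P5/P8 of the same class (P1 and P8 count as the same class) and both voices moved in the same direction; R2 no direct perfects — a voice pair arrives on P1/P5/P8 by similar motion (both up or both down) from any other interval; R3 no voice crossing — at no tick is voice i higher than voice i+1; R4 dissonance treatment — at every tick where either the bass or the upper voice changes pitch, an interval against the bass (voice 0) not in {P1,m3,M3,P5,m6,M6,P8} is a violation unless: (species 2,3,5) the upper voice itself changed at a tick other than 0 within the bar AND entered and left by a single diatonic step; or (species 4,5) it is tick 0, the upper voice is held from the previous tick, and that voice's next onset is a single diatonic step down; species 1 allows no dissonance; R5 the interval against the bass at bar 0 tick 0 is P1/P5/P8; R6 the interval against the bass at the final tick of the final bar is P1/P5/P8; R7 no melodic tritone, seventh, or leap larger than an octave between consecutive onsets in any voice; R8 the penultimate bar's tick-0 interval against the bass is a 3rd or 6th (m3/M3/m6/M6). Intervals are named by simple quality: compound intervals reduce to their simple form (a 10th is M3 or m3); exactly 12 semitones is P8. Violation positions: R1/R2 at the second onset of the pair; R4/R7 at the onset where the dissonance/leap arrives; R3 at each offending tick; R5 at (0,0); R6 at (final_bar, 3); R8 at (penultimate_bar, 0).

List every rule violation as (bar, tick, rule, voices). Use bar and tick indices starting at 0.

bar 0: v0=G3 v1=G4 downbeat P8
bar 1: v0=B3 v1=E4 downbeat P4
bar 2: v0=A3 v1=B4 downbeat M2
bar 3: v0=B3 v1=F4 downbeat TT
bar 4: v0=D4 v1=G4 downbeat P4
bar 5: v0=A3 v1=A4 downbeat P8
bar 6: v0=G3 v1=G4 downbeat P8
  -> R4 @ bar 1 tick 0 v(0, 1): B3/E4 P4 untreated
  -> R4 @ bar 2 tick 0 v(0, 1): A3/B4 M2 untreated
  -> R7 @ bar 2 tick 2 v(1,): B4->F4 leap 6st
  -> R4 @ bar 3 tick 0 v(0, 1): B3/F4 TT untreated
  -> R4 @ bar 4 tick 0 v(0, 1): D4/G4 P4 untreated
  -> R8 @ bar 5 tick 0 v(0, 1): penult P8 not 3rd/6th

(1, 0, R4, (0, 1))
(2, 0, R4, (0, 1))
(2, 2, R7, (1,))
(3, 0, R4, (0, 1))
(4, 0, R4, (0, 1))
(5, 0, R8, (0, 1))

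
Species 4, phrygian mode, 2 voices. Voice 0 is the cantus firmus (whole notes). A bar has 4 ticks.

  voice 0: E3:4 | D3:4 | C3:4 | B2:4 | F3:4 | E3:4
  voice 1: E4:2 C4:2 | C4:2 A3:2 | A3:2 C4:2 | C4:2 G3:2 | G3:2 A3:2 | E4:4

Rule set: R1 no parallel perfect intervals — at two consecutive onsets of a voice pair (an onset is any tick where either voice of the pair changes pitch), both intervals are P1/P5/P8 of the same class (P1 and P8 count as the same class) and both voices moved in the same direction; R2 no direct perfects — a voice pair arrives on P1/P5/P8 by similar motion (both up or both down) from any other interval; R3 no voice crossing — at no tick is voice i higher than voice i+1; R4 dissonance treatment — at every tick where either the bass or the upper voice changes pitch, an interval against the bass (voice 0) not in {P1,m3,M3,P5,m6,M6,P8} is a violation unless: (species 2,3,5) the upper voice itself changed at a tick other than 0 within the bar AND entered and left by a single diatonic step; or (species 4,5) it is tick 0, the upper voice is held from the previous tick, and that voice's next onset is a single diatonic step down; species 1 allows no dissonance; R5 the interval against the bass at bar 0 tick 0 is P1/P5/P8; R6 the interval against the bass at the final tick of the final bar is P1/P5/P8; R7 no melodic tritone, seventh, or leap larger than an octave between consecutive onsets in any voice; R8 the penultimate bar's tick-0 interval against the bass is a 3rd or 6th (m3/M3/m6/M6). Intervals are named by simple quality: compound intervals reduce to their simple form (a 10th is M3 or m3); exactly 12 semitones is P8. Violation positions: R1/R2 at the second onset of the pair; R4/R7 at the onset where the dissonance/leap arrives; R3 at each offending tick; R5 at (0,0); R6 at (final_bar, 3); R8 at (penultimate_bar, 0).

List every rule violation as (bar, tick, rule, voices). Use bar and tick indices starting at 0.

(1, 0, R4, (0, 1))
(3, 0, R4, (0, 1))
(4, 0, R4, (0, 1))
(4, 0, R7, (0,))
(4, 0, R8, (0, 1))

bar 0: v0=E3 v1=E4 downbeat P8
bar 1: v0=D3 v1=C4 downbeat m7
bar 2: v0=C3 v1=A3 downbeat M6
bar 3: v0=B2 v1=C4 downbeat m2
bar 4: v0=F3 v1=G3 downbeat M2
bar 5: v0=E3 v1=E4 downbeat P8
  -> R4 @ bar 1 tick 0 v(0, 1): D3/C4 m7 untreated
  -> R4 @ bar 3 tick 0 v(0, 1): B2/C4 m2 untreated
  -> R4 @ bar 4 tick 0 v(0, 1): F3/G3 M2 untreated
  -> R7 @ bar 4 tick 0 v(0,): B2->F3 leap 6st
  -> R8 @ bar 4 tick 0 v(0, 1): penult M2 not 3rd/6th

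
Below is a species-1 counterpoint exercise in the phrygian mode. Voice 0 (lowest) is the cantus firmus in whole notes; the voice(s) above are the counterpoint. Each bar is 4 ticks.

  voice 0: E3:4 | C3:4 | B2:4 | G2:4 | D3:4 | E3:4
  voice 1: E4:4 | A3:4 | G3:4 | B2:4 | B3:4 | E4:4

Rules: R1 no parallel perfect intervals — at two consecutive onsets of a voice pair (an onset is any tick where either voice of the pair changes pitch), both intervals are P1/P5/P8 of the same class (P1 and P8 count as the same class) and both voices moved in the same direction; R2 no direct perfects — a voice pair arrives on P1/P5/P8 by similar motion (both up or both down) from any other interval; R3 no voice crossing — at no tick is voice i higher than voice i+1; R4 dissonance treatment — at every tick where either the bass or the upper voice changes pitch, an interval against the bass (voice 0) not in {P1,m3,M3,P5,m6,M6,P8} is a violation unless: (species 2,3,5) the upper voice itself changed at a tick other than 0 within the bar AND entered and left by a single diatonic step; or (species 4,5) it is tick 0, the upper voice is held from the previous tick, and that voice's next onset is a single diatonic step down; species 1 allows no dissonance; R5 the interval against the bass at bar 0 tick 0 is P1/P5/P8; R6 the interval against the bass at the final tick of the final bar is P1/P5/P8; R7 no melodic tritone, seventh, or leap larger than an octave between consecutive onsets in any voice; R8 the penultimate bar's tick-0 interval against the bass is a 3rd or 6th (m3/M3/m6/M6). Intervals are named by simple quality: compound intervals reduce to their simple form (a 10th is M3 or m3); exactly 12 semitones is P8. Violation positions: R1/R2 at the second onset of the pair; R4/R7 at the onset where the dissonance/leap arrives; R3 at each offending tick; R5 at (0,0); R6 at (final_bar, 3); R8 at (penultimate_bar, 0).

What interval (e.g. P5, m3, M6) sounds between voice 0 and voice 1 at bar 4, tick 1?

voice 0=D3 voice 1=B3 -> M6

M6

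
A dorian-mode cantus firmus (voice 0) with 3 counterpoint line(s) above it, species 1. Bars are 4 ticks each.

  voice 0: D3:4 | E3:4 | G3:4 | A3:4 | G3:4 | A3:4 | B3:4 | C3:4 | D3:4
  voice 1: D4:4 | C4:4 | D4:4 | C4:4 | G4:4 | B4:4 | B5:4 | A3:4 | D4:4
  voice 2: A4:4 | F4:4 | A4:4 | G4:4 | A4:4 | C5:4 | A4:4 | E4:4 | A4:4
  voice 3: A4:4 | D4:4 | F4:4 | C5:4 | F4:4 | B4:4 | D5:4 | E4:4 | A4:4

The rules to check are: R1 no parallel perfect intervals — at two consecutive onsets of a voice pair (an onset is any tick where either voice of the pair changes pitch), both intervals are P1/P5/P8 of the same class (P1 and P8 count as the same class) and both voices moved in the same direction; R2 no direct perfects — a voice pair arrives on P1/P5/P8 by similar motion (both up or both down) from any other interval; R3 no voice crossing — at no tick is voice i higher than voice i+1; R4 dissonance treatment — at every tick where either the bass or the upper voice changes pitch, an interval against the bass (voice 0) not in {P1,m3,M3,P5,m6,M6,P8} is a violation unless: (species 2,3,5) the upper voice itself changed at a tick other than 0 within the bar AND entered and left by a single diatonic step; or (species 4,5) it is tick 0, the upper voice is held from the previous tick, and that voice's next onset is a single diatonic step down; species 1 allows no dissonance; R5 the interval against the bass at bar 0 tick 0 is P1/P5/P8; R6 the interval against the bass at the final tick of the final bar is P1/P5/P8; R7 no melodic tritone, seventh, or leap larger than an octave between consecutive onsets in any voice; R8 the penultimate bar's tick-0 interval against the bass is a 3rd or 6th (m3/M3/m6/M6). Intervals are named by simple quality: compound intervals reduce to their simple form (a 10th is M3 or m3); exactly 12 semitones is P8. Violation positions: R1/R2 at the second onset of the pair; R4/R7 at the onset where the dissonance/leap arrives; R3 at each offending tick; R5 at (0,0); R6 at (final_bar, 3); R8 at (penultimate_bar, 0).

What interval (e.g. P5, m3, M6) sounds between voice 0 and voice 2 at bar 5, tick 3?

m3

voice 0=A3 voice 2=C5 -> m3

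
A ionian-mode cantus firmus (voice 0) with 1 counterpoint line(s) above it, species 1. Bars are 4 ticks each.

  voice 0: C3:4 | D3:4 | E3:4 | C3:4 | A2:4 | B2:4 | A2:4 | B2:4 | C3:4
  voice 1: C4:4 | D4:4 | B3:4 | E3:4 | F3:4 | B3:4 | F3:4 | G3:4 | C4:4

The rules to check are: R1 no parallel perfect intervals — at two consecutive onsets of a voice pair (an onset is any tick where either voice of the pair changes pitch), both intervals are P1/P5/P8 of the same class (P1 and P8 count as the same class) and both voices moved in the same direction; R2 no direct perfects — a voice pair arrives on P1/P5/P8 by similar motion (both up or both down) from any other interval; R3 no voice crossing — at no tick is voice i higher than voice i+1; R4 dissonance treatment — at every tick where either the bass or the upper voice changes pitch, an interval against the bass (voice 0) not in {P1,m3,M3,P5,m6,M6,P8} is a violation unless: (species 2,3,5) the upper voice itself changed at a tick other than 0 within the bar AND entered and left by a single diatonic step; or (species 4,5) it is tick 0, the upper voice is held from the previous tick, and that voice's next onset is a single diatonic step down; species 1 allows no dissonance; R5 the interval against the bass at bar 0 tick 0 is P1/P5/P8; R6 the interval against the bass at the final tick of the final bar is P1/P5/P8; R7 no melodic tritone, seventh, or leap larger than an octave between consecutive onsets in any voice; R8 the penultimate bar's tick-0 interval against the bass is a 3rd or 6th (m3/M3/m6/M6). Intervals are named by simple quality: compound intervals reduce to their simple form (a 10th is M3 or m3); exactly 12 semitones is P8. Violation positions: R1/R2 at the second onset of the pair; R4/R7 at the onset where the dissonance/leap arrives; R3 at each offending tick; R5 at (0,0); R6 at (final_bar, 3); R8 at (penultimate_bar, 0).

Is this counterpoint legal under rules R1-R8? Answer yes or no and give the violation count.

No (5 violations)

bar 0: v0=C3 v1=C4 (P8)
bar 1: v0=D3 v1=D4 (P8)
bar 2: v0=E3 v1=B3 (P5)
bar 3: v0=C3 v1=E3 (M3)
bar 4: v0=A2 v1=F3 (m6)
bar 5: v0=B2 v1=B3 (P8)
bar 6: v0=A2 v1=F3 (m6)
bar 7: v0=B2 v1=G3 (m6)
bar 8: v0=C3 v1=C4 (P8)
  R1 @ bar1.0: C3/C4 P8 -> D3/D4 P8 similar
  R2 @ bar5.0: A2/F3 m6 -> B2/B3 P8 similar
  R7 @ bar5.0: F3->B3 leap 6st
  R7 @ bar6.0: B3->F3 leap 6st
  R2 @ bar8.0: B2/G3 m6 -> C3/C4 P8 similar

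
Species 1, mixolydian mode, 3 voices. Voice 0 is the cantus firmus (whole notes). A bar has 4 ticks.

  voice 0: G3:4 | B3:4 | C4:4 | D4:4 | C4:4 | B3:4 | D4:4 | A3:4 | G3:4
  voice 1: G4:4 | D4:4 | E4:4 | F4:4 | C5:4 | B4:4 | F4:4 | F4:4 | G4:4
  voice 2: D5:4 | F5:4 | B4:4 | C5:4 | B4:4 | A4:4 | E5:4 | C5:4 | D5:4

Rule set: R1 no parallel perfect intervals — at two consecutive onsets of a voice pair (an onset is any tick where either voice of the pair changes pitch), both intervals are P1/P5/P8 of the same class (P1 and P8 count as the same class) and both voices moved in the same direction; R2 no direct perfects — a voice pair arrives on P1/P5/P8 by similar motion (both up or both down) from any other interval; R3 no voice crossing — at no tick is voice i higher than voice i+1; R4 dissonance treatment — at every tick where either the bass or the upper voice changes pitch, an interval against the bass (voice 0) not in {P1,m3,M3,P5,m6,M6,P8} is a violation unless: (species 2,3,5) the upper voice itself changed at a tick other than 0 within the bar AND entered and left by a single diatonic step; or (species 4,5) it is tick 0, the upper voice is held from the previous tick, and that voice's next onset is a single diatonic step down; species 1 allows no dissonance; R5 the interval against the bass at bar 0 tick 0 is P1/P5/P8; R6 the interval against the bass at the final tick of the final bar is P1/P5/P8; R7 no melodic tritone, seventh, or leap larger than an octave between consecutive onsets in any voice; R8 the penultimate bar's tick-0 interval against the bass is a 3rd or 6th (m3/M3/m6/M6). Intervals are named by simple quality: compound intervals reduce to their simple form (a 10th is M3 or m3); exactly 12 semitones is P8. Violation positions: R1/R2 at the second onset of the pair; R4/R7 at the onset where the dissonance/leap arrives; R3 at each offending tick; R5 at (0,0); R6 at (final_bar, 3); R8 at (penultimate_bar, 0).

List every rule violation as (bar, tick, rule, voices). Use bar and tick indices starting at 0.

bar 0: v0=G3 v1=G4 v2=D5 downbeat P5
bar 1: v0=B3 v1=D4 v2=F5 downbeat TT
bar 2: v0=C4 v1=E4 v2=B4 downbeat M7
bar 3: v0=D4 v1=F4 v2=C5 downbeat m7
bar 4: v0=C4 v1=C5 v2=B4 downbeat M7
bar 5: v0=B3 v1=B4 v2=A4 downbeat m7
bar 6: v0=D4 v1=F4 v2=E5 downbeat M2
bar 7: v0=A3 v1=F4 v2=C5 downbeat m3
bar 8: v0=G3 v1=G4 v2=D5 downbeat P5
  -> R4 @ bar 1 tick 0 v(0, 2): B3/F5 TT untreated
  -> R4 @ bar 2 tick 0 v(0, 2): C4/B4 M7 untreated
  -> R7 @ bar 2 tick 0 v(2,): F5->B4 leap 6st
  -> R1 @ bar 3 tick 0 v(1, 2): E4/B4 P5 -> F4/C5 P5 similar
  -> R4 @ bar 3 tick 0 v(0, 2): D4/C5 m7 untreated
  -> R3 @ bar 4 tick 0 v(1, 2): C5 above B4
  -> R4 @ bar 4 tick 0 v(0, 2): C4/B4 M7 untreated
  -> R3 @ bar 4 tick 1 v(1, 2): C5 above B4
  -> R3 @ bar 4 tick 2 v(1, 2): C5 above B4
  -> R3 @ bar 4 tick 3 v(1, 2): C5 above B4
  -> R1 @ bar 5 tick 0 v(0, 1): C4/C5 P8 -> B3/B4 P8 similar
  -> R3 @ bar 5 tick 0 v(1, 2): B4 above A4
  -> R4 @ bar 5 tick 0 v(0, 2): B3/A4 m7 untreated
  -> R3 @ bar 5 tick 1 v(1, 2): B4 above A4
  -> R3 @ bar 5 tick 2 v(1, 2): B4 above A4
  -> R3 @ bar 5 tick 3 v(1, 2): B4 above A4
  -> R4 @ bar 6 tick 0 v(0, 2): D4/E5 M2 untreated
  -> R7 @ bar 6 tick 0 v(1,): B4->F4 leap 6st
  -> R1 @ bar 8 tick 0 v(1, 2): F4/C5 P5 -> G4/D5 P5 similar

(1, 0, R4, (0, 2))
(2, 0, R4, (0, 2))
(2, 0, R7, (2,))
(3, 0, R1, (1, 2))
(3, 0, R4, (0, 2))
(4, 0, R3, (1, 2))
(4, 0, R4, (0, 2))
(4, 1, R3, (1, 2))
(4, 2, R3, (1, 2))
(4, 3, R3, (1, 2))
(5, 0, R1, (0, 1))
(5, 0, R3, (1, 2))
(5, 0, R4, (0, 2))
(5, 1, R3, (1, 2))
(5, 2, R3, (1, 2))
(5, 3, R3, (1, 2))
(6, 0, R4, (0, 2))
(6, 0, R7, (1,))
(8, 0, R1, (1, 2))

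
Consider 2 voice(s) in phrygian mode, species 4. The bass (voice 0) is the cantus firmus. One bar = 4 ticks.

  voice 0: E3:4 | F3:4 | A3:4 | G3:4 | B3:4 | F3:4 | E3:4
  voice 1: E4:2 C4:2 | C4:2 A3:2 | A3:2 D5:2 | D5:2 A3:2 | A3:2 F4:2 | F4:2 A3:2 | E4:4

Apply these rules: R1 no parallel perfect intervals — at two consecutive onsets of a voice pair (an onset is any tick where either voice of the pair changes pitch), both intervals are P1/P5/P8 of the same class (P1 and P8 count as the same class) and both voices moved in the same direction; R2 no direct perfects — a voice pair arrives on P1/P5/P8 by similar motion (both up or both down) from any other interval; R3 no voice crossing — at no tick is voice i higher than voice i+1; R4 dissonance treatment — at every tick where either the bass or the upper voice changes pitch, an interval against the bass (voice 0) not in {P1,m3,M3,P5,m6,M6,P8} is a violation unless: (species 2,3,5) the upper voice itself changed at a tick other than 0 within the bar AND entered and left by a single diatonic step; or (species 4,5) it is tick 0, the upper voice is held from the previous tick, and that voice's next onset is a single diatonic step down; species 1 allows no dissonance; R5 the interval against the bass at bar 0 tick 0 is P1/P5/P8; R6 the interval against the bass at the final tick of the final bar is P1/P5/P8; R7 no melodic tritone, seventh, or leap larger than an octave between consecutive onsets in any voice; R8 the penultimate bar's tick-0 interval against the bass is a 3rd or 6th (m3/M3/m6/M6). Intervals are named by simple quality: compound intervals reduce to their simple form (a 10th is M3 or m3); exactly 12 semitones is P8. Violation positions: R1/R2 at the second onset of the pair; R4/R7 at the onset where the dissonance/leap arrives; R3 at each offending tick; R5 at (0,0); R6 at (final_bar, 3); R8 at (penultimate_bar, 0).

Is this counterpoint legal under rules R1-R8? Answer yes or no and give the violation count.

No (10 violations)

bar 0: v0=E3 v1=E4 (P8)
bar 1: v0=F3 v1=C4 (P5)
bar 2: v0=A3 v1=A3 (P1)
bar 3: v0=G3 v1=D5 (P5)
bar 4: v0=B3 v1=A3 (M2)
bar 5: v0=F3 v1=F4 (P8)
bar 6: v0=E3 v1=E4 (P8)
  R4 @ bar2.2: A3/D5 P4 untreated
  R7 @ bar2.2: A3->D5 leap 17st
  R4 @ bar3.2: G3/A3 M2 untreated
  R7 @ bar3.2: D5->A3 leap 17st
  R3 @ bar4.0: B3 above A3
  R4 @ bar4.0: B3/A3 M2 untreated
  R3 @ bar4.1: B3 above A3
  R4 @ bar4.2: B3/F4 TT untreated
  R7 @ bar5.0: B3->F3 leap 6st
  R8 @ bar5.0: penult P8 not 3rd/6th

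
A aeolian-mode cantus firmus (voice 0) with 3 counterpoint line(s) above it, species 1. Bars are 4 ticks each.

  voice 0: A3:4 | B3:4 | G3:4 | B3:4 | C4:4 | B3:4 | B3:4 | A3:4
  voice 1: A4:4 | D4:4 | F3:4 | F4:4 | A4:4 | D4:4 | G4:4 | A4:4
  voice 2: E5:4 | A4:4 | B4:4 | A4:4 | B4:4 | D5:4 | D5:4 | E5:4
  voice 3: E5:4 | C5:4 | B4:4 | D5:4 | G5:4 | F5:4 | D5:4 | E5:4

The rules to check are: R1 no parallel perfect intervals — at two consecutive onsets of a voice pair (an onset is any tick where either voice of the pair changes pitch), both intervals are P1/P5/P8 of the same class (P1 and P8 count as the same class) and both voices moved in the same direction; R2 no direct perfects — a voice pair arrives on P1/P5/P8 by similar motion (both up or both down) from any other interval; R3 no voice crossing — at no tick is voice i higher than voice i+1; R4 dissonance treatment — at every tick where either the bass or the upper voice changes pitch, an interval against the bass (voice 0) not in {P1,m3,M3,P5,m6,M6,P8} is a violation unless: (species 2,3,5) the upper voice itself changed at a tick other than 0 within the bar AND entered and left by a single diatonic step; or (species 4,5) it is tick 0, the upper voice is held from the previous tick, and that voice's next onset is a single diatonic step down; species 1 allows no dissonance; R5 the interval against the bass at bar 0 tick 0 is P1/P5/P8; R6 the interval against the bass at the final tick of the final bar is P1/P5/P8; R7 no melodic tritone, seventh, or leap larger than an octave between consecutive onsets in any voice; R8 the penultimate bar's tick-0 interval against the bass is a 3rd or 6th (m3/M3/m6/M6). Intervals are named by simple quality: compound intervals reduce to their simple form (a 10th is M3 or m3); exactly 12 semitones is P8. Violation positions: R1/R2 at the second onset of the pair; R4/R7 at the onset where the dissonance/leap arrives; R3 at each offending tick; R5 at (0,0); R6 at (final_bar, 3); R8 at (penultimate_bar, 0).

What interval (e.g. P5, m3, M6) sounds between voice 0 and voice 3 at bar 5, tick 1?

TT

voice 0=B3 voice 3=F5 -> TT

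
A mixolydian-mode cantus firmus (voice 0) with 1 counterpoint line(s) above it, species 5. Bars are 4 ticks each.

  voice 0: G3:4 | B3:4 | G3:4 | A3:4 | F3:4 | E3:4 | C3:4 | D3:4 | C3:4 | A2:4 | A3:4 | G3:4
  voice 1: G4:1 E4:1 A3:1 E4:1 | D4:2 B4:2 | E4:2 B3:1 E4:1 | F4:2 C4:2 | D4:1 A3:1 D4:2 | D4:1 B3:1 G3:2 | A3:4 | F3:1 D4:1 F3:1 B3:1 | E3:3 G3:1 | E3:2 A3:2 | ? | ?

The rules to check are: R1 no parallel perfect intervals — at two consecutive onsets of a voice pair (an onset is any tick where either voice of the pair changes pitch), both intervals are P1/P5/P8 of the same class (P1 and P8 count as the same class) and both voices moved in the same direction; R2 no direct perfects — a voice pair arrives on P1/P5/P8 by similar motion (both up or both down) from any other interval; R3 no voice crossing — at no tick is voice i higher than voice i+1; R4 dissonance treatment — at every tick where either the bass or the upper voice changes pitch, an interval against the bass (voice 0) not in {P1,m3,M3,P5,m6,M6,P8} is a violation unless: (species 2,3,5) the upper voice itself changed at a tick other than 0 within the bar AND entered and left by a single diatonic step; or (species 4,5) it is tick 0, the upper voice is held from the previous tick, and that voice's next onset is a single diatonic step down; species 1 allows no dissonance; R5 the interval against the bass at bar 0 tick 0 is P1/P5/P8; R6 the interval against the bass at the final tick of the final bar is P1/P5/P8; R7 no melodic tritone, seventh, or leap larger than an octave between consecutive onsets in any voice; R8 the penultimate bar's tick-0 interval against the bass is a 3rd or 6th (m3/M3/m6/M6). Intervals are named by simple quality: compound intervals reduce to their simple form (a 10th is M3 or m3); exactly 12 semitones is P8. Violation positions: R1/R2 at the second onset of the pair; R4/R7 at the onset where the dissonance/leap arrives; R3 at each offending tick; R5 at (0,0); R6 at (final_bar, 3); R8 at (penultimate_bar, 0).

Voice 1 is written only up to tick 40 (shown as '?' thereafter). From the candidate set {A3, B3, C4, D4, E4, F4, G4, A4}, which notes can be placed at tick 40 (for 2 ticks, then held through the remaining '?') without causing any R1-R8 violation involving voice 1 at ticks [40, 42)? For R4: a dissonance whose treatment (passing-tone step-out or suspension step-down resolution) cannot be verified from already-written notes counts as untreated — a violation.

A3: violates R8
B3: violates R4,R8
C4: legal
D4: violates R4,R8
E4: violates R2,R8
F4: legal
G4: violates R4,R7,R8
A4: violates R1,R8

{C4, F4}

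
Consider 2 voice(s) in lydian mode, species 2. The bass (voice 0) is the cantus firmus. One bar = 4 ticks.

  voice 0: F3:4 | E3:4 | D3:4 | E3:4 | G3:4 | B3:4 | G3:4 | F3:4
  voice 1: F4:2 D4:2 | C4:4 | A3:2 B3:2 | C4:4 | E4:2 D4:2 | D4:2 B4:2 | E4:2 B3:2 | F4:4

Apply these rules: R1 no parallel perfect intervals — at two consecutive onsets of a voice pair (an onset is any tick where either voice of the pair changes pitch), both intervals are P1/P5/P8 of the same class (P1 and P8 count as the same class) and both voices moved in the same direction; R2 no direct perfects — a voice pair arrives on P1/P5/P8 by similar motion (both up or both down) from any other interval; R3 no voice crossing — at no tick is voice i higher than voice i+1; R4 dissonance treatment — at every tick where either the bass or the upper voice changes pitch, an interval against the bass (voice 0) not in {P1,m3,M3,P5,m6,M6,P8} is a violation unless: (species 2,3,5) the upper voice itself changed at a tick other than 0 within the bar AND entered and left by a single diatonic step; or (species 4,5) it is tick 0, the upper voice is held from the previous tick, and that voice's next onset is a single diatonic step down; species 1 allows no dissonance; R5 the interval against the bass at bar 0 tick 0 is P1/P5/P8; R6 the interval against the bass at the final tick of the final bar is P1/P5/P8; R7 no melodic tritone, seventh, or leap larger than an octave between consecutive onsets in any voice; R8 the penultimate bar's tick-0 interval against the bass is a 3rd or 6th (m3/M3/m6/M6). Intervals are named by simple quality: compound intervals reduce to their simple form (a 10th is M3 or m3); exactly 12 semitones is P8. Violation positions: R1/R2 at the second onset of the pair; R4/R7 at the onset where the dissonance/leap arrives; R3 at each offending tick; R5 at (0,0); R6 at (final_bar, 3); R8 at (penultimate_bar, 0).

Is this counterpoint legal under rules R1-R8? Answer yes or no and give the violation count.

bar 0: v0=F3 v1=F4 (P8)
bar 1: v0=E3 v1=C4 (m6)
bar 2: v0=D3 v1=A3 (P5)
bar 3: v0=E3 v1=C4 (m6)
bar 4: v0=G3 v1=E4 (M6)
bar 5: v0=B3 v1=D4 (m3)
bar 6: v0=G3 v1=E4 (M6)
bar 7: v0=F3 v1=F4 (P8)
  R2 @ bar2.0: E3/C4 m6 -> D3/A3 P5 similar
  R7 @ bar7.0: B3->F4 leap 6st

No (2 violations)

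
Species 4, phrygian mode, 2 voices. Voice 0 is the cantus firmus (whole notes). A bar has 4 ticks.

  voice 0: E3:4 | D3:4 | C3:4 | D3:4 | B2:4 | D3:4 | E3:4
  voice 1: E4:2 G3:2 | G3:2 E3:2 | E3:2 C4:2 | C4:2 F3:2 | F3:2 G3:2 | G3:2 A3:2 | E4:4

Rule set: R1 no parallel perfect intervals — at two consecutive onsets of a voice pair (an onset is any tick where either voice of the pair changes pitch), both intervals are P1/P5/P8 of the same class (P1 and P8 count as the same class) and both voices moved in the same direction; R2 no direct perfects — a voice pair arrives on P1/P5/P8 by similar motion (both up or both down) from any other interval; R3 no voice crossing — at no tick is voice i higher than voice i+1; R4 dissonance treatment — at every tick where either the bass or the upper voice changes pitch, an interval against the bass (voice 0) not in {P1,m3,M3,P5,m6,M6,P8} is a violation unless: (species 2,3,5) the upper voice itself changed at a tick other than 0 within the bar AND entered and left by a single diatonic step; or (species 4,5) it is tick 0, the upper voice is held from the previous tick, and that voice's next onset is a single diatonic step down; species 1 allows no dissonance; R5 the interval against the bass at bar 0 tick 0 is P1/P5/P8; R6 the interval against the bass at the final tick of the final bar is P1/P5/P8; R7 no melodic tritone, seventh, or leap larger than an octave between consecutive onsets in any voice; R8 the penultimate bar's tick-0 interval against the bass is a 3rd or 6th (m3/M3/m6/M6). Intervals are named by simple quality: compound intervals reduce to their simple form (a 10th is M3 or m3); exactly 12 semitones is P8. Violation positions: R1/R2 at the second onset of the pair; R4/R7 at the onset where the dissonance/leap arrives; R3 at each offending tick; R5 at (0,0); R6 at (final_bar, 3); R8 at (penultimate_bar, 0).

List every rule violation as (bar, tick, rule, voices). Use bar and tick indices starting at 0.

bar 0: v0=E3 v1=E4 downbeat P8
bar 1: v0=D3 v1=G3 downbeat P4
bar 2: v0=C3 v1=E3 downbeat M3
bar 3: v0=D3 v1=C4 downbeat m7
bar 4: v0=B2 v1=F3 downbeat TT
bar 5: v0=D3 v1=G3 downbeat P4
bar 6: v0=E3 v1=E4 downbeat P8
  -> R4 @ bar 1 tick 0 v(0, 1): D3/G3 P4 untreated
  -> R4 @ bar 1 tick 2 v(0, 1): D3/E3 M2 untreated
  -> R4 @ bar 3 tick 0 v(0, 1): D3/C4 m7 untreated
  -> R4 @ bar 4 tick 0 v(0, 1): B2/F3 TT untreated
  -> R4 @ bar 5 tick 0 v(0, 1): D3/G3 P4 untreated
  -> R8 @ bar 5 tick 0 v(0, 1): penult P4 not 3rd/6th
  -> R2 @ bar 6 tick 0 v(0, 1): D3/A3 P5 -> E3/E4 P8 similar

(1, 0, R4, (0, 1))
(1, 2, R4, (0, 1))
(3, 0, R4, (0, 1))
(4, 0, R4, (0, 1))
(5, 0, R4, (0, 1))
(5, 0, R8, (0, 1))
(6, 0, R2, (0, 1))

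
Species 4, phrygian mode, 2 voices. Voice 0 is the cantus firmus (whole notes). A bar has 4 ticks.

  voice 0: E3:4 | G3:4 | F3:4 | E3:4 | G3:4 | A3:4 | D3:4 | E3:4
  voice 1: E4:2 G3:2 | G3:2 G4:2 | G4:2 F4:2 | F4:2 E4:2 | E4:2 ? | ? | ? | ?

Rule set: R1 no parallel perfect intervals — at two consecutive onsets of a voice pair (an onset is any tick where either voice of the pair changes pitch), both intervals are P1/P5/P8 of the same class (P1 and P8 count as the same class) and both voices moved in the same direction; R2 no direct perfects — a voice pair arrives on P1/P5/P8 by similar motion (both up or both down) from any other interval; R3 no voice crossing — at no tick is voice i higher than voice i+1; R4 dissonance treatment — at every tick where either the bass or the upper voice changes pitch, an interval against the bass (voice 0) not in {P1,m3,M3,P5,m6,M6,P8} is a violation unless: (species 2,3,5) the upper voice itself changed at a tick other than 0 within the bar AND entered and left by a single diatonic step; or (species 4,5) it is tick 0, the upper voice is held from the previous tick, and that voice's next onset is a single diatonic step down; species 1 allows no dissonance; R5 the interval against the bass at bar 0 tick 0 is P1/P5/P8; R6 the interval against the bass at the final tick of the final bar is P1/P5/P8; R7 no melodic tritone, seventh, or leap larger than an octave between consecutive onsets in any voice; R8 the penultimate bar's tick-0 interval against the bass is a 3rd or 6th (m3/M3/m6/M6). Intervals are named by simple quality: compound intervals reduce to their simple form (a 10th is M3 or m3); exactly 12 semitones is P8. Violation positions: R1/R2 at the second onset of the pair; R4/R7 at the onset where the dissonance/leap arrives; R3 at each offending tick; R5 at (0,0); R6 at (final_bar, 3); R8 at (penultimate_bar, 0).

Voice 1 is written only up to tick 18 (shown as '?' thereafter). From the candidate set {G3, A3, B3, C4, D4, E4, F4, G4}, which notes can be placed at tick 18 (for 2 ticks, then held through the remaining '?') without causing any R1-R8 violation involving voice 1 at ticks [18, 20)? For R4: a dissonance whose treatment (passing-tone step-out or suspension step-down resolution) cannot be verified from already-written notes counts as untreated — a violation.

{B3, D4, E4, G3, G4}

G3: legal
A3: violates R4
B3: legal
C4: violates R4
D4: legal
E4: legal
F4: violates R4
G4: legal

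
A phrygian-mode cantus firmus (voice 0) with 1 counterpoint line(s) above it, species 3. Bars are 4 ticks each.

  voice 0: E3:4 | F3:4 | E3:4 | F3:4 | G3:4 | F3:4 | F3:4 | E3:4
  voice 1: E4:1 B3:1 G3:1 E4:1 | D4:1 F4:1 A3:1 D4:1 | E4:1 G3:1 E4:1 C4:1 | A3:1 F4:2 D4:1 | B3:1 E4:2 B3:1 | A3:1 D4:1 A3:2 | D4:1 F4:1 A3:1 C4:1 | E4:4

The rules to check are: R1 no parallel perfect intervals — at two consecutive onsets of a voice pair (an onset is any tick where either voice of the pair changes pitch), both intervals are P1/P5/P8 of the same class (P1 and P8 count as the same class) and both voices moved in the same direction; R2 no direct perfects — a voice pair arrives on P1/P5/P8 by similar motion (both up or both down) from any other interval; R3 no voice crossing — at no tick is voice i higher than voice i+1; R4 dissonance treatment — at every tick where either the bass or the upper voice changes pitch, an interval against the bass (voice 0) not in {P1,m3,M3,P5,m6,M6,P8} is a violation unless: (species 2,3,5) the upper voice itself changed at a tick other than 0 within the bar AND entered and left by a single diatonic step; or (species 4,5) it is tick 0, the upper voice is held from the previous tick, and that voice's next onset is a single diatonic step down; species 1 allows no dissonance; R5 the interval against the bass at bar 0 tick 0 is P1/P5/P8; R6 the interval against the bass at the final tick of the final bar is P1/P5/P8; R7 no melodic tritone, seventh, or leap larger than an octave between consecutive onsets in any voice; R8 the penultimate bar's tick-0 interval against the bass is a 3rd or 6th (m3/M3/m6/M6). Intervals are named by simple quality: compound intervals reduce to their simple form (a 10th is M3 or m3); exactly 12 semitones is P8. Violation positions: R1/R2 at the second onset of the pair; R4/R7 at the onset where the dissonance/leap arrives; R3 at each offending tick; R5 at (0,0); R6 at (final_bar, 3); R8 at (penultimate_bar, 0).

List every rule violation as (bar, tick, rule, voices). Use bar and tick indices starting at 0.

bar 0: v0=E3 v1=E4 downbeat P8
bar 1: v0=F3 v1=D4 downbeat M6
bar 2: v0=E3 v1=E4 downbeat P8
bar 3: v0=F3 v1=A3 downbeat M3
bar 4: v0=G3 v1=B3 downbeat M3
bar 5: v0=F3 v1=A3 downbeat M3
bar 6: v0=F3 v1=D4 downbeat M6
bar 7: v0=E3 v1=E4 downbeat P8

No violations across 8 bars (E3..E3 vs E4..E4).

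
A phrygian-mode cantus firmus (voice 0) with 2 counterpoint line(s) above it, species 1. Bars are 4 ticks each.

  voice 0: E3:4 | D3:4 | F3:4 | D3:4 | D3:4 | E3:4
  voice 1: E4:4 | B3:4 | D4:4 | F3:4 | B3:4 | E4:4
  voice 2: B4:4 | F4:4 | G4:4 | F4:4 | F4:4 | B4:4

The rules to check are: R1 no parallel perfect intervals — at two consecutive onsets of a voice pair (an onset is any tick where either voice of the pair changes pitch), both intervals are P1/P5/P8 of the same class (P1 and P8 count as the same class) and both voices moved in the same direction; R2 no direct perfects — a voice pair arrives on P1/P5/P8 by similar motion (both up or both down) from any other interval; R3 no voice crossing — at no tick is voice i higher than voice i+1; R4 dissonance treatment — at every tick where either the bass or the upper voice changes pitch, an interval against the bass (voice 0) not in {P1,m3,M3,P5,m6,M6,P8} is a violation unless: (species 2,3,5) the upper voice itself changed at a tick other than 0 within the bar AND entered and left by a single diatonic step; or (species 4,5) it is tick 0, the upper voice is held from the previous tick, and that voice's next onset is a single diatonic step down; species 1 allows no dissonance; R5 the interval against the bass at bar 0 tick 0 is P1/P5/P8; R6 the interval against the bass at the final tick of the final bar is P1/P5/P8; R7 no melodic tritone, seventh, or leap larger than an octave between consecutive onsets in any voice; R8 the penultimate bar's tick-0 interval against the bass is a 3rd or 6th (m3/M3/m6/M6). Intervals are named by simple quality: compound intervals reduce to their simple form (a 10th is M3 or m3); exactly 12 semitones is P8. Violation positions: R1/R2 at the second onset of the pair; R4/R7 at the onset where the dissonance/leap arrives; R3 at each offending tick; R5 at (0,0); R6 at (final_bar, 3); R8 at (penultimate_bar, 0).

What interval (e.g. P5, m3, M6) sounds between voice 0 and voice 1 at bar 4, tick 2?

voice 0=D3 voice 1=B3 -> M6

M6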